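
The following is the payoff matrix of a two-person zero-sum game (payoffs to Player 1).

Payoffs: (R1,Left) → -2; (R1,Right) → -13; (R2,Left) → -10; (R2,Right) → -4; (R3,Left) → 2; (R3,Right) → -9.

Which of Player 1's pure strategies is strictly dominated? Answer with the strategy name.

R3 gives a strictly higher payoff than R1 against every column: 2 > -2, -9 > -13.
So R1 is strictly dominated and Player 1 never plays it.

R1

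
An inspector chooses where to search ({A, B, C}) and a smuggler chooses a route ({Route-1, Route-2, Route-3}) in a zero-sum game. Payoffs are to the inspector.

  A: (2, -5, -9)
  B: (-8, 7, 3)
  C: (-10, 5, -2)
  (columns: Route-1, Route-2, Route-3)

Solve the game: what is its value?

Row minima: A → -9, B → -8, C → -10; maximin = -8.
Column maxima: Route-1 → 2, Route-2 → 7, Route-3 → 3; minimax = 2.
-8 ≠ 2, so there is no saddle point; optimal play is mixed.
C is strictly dominated by B, so the inspector never plays it.
Route-2 is strictly dominated by Route-3 (it gives the inspector strictly more in every row), so the smuggler never plays it.
On the remaining 2×2 (A, B vs Route-1, Route-3):
Let the inspector play A with probability p. Expected payoff against Route-1: 2p + (-8)(1−p) = 10p − 8; against Route-3: (-9)p + 3(1−p) = −12p + 3.
Setting these equal: 10p − 8 = −12p + 3 ⇒ 22p = 11 ⇒ p = 1/2, and the value is (10)·(1/2) − 8 = -3.
For the smuggler: with q = P(Route-1), equating A's and B's payoffs gives 11q − 9 = −11q + 3 ⇒ q = 6/11.

-3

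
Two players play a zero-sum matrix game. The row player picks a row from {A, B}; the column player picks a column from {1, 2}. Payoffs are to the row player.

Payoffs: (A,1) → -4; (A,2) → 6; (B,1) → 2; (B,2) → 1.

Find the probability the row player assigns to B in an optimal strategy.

Row minima: A → -4, B → 1; maximin = 1.
Column maxima: 1 → 2, 2 → 6; minimax = 2.
1 ≠ 2, so there is no saddle point; optimal play is mixed.
Let the row player play A with probability p. Expected payoff against 1: (-4)p + 2(1−p) = −6p + 2; against 2: 6p + 1(1−p) = 5p + 1.
Setting these equal: −6p + 2 = 5p + 1 ⇒ −11p = -1 ⇒ p = 1/11, and the value is (-6)·(1/11) + 2 = 16/11.
For the column player: with q = P(1), equating A's and B's payoffs gives −10q + 6 = q + 1 ⇒ q = 5/11.

10/11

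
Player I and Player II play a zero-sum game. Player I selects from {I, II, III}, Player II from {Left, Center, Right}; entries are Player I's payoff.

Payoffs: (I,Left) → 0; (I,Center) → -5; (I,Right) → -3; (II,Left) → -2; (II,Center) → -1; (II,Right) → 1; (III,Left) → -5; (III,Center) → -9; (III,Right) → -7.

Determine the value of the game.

Row minima: I → -5, II → -2, III → -9; maximin = -2.
Column maxima: Left → 0, Center → -1, Right → 1; minimax = -1.
-2 ≠ -1, so there is no saddle point; optimal play is mixed.
III is strictly dominated by I, so Player I never plays it.
Right is strictly dominated by Center (it gives Player I strictly more in every row), so Player II never plays it.
On the remaining 2×2 (I, II vs Left, Center):
Let Player I play I with probability p. Expected payoff against Left: 0p + (-2)(1−p) = 2p − 2; against Center: (-5)p + (-1)(1−p) = −4p − 1.
Setting these equal: 2p − 2 = −4p − 1 ⇒ 6p = 1 ⇒ p = 1/6, and the value is (2)·(1/6) − 2 = -5/3.
For Player II: with q = P(Left), equating I's and II's payoffs gives 5q − 5 = −q − 1 ⇒ q = 2/3.

-5/3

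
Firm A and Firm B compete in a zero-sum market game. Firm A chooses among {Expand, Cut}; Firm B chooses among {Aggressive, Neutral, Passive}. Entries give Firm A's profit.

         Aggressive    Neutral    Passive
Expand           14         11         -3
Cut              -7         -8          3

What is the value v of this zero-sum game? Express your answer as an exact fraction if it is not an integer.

9/25

Row minima: Expand → -3, Cut → -8; maximin = -3.
Column maxima: Aggressive → 14, Neutral → 11, Passive → 3; minimax = 3.
-3 ≠ 3, so there is no saddle point; optimal play is mixed.
Aggressive is strictly dominated by Neutral (it gives Firm A strictly more in every row), so Firm B never plays it.
On the remaining 2×2 (Expand, Cut vs Neutral, Passive):
Let Firm A play Expand with probability p. Expected payoff against Neutral: 11p + (-8)(1−p) = 19p − 8; against Passive: (-3)p + 3(1−p) = −6p + 3.
Setting these equal: 19p − 8 = −6p + 3 ⇒ 25p = 11 ⇒ p = 11/25, and the value is (19)·(11/25) − 8 = 9/25.
For Firm B: with q = P(Neutral), equating Expand's and Cut's payoffs gives 14q − 3 = −11q + 3 ⇒ q = 6/25.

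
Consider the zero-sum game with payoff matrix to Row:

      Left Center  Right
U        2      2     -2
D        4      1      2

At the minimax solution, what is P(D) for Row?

Row minima: U → -2, D → 1; maximin = 1.
Column maxima: Left → 4, Center → 2, Right → 2; minimax = 2.
1 ≠ 2, so there is no saddle point; optimal play is mixed.
Left is strictly dominated by Right (it gives Row strictly more in every row), so Column never plays it.
On the remaining 2×2 (U, D vs Center, Right):
Let Row play U with probability p. Expected payoff against Center: 2p + 1(1−p) = p + 1; against Right: (-2)p + 2(1−p) = −4p + 2.
Setting these equal: p + 1 = −4p + 2 ⇒ 5p = 1 ⇒ p = 1/5, and the value is (1)·(1/5) + 1 = 6/5.
For Column: with q = P(Center), equating U's and D's payoffs gives 4q − 2 = −q + 2 ⇒ q = 4/5.

4/5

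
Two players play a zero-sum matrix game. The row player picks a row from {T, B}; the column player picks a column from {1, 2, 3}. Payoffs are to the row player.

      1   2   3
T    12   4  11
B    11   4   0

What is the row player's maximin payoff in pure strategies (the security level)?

Row minima: T → 4, B → 0.
The best of these is 4.

4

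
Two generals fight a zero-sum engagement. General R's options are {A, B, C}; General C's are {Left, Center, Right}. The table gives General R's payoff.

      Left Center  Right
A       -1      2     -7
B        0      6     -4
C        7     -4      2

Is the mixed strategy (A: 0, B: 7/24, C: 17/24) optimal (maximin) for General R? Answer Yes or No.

Against Left this mix gives (7/24)·0 + (17/24)·7 = 119/24.
Against Center this mix gives (7/24)·6 + (17/24)·(-4) = -13/12.
Against Right this mix gives (7/24)·(-4) + (17/24)·2 = 1/4.
General C will play Center, holding General R to -13/12. Shifting weight toward the row that does better against Center would raise this floor (the equalizing mix achieves -1/4 against both Center and Right), so the proposed strategy is not optimal.

No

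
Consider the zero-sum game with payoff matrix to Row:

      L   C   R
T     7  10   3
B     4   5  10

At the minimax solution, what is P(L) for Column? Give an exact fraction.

7/10

Row minima: T → 3, B → 4; maximin = 4.
Column maxima: L → 7, C → 10, R → 10; minimax = 7.
4 ≠ 7, so there is no saddle point; optimal play is mixed.
C is strictly dominated by L (it gives Row strictly more in every row), so Column never plays it.
On the remaining 2×2 (T, B vs L, R):
Let Row play T with probability p. Expected payoff against L: 7p + 4(1−p) = 3p + 4; against R: 3p + 10(1−p) = −7p + 10.
Setting these equal: 3p + 4 = −7p + 10 ⇒ 10p = 6 ⇒ p = 3/5, and the value is (3)·(3/5) + 4 = 29/5.
For Column: with q = P(L), equating T's and B's payoffs gives 4q + 3 = −6q + 10 ⇒ q = 7/10.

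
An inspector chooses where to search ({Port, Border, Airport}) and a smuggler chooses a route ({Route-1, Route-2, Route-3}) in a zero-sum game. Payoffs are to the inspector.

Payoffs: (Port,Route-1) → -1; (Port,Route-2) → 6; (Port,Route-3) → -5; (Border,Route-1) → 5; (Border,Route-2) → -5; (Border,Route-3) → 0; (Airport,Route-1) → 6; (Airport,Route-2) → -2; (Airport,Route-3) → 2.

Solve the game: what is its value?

2/15

Row minima: Port → -5, Border → -5, Airport → -2; maximin = -2.
Column maxima: Route-1 → 6, Route-2 → 6, Route-3 → 2; minimax = 2.
-2 ≠ 2, so there is no saddle point; optimal play is mixed.
Border is strictly dominated by Airport, so the inspector never plays it.
Route-1 is strictly dominated by Route-3 (it gives the inspector strictly more in every row), so the smuggler never plays it.
On the remaining 2×2 (Port, Airport vs Route-2, Route-3):
Let the inspector play Port with probability p. Expected payoff against Route-2: 6p + (-2)(1−p) = 8p − 2; against Route-3: (-5)p + 2(1−p) = −7p + 2.
Setting these equal: 8p − 2 = −7p + 2 ⇒ 15p = 4 ⇒ p = 4/15, and the value is (8)·(4/15) − 2 = 2/15.
For the smuggler: with q = P(Route-2), equating Port's and Airport's payoffs gives 11q − 5 = −4q + 2 ⇒ q = 7/15.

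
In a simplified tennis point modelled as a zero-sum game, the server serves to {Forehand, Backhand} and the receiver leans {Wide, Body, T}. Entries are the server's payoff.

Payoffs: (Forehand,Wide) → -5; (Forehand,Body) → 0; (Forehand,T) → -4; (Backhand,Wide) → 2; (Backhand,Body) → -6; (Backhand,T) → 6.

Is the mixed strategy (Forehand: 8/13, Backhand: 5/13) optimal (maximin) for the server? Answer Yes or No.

Yes

Against Wide this mix gives (8/13)·(-5) + (5/13)·2 = -30/13.
Against Body this mix gives (8/13)·0 + (5/13)·(-6) = -30/13.
Against T this mix gives (8/13)·(-4) + (5/13)·6 = -2/13.
All of the receiver's active replies (Wide, Body) yield -30/13, and no column does worse for the server. The mix makes the receiver indifferent and guarantees -30/13, so it is optimal.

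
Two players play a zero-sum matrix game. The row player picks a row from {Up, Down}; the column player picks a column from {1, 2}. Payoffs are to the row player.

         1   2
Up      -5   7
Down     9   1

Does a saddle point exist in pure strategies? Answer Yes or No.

Row minima: Up → -5, Down → 1; maximin = 1.
Column maxima: 1 → 9, 2 → 7; minimax = 7.
1 ≠ 7, so no pure-strategy equilibrium exists.

No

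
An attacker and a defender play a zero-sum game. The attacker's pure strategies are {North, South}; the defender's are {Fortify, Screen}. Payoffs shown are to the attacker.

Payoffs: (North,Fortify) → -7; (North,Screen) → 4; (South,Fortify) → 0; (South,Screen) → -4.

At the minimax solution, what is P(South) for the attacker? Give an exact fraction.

Row minima: North → -7, South → -4; maximin = -4.
Column maxima: Fortify → 0, Screen → 4; minimax = 0.
-4 ≠ 0, so there is no saddle point; optimal play is mixed.
Let the attacker play North with probability p. Expected payoff against Fortify: (-7)p + 0(1−p) = −7p; against Screen: 4p + (-4)(1−p) = 8p − 4.
Setting these equal: −7p = 8p − 4 ⇒ −15p = -4 ⇒ p = 4/15, and the value is (-7)·(4/15) = -28/15.
For the defender: with q = P(Fortify), equating North's and South's payoffs gives −11q + 4 = 4q − 4 ⇒ q = 8/15.

11/15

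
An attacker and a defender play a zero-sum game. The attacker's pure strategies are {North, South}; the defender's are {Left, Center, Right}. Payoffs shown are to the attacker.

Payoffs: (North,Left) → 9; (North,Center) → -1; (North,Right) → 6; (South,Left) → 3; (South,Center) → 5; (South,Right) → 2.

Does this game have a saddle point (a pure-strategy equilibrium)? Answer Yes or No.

Row minima: North → -1, South → 2; maximin = 2.
Column maxima: Left → 9, Center → 5, Right → 6; minimax = 5.
2 ≠ 5, so no pure-strategy equilibrium exists.

No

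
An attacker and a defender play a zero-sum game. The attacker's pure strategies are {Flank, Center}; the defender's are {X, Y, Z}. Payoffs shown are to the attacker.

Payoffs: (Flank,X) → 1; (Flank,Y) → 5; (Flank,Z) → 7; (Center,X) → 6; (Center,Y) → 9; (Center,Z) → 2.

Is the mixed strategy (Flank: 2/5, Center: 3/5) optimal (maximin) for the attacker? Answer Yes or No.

Against X this mix gives (2/5)·1 + (3/5)·6 = 4.
Against Y this mix gives (2/5)·5 + (3/5)·9 = 37/5.
Against Z this mix gives (2/5)·7 + (3/5)·2 = 4.
All of the defender's active replies (X, Z) yield 4, and no column does worse for the attacker. The mix makes the defender indifferent and guarantees 4, so it is optimal.

Yes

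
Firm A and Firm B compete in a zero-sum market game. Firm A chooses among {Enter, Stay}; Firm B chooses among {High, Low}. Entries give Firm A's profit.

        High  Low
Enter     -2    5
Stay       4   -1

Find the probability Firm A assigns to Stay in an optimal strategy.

7/12

Row minima: Enter → -2, Stay → -1; maximin = -1.
Column maxima: High → 4, Low → 5; minimax = 4.
-1 ≠ 4, so there is no saddle point; optimal play is mixed.
Let Firm A play Enter with probability p. Expected payoff against High: (-2)p + 4(1−p) = −6p + 4; against Low: 5p + (-1)(1−p) = 6p − 1.
Setting these equal: −6p + 4 = 6p − 1 ⇒ −12p = -5 ⇒ p = 5/12, and the value is (-6)·(5/12) + 4 = 3/2.
For Firm B: with q = P(High), equating Enter's and Stay's payoffs gives −7q + 5 = 5q − 1 ⇒ q = 1/2.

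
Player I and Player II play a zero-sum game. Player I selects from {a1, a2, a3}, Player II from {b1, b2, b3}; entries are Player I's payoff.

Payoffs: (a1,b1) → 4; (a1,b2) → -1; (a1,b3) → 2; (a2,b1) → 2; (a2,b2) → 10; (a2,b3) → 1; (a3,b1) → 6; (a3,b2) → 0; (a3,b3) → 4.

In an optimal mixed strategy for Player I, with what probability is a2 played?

4/13

Row minima: a1 → -1, a2 → 1, a3 → 0; maximin = 1.
Column maxima: b1 → 6, b2 → 10, b3 → 4; minimax = 4.
1 ≠ 4, so there is no saddle point; optimal play is mixed.
a1 is strictly dominated by a3, so Player I never plays it.
b1 is strictly dominated by b3 (it gives Player I strictly more in every row), so Player II never plays it.
On the remaining 2×2 (a2, a3 vs b2, b3):
Let Player I play a2 with probability p. Expected payoff against b2: 10p + 0(1−p) = 10p; against b3: 1p + 4(1−p) = −3p + 4.
Setting these equal: 10p = −3p + 4 ⇒ 13p = 4 ⇒ p = 4/13, and the value is (10)·(4/13) = 40/13.
For Player II: with q = P(b2), equating a2's and a3's payoffs gives 9q + 1 = −4q + 4 ⇒ q = 3/13.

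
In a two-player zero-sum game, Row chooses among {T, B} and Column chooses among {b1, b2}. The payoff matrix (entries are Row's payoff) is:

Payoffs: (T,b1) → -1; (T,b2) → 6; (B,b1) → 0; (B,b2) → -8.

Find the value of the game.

-8/15

Row minima: T → -1, B → -8; maximin = -1.
Column maxima: b1 → 0, b2 → 6; minimax = 0.
-1 ≠ 0, so there is no saddle point; optimal play is mixed.
Let Row play T with probability p. Expected payoff against b1: (-1)p + 0(1−p) = −p; against b2: 6p + (-8)(1−p) = 14p − 8.
Setting these equal: −p = 14p − 8 ⇒ −15p = -8 ⇒ p = 8/15, and the value is (-1)·(8/15) = -8/15.
For Column: with q = P(b1), equating T's and B's payoffs gives −7q + 6 = 8q − 8 ⇒ q = 14/15.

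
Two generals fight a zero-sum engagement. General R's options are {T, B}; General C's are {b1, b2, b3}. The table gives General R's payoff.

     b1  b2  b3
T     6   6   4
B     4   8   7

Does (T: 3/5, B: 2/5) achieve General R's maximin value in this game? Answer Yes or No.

Yes

Against b1 this mix gives (3/5)·6 + (2/5)·4 = 26/5.
Against b2 this mix gives (3/5)·6 + (2/5)·8 = 34/5.
Against b3 this mix gives (3/5)·4 + (2/5)·7 = 26/5.
All of General C's active replies (b1, b3) yield 26/5, and no column does worse for General R. The mix makes General C indifferent and guarantees 26/5, so it is optimal.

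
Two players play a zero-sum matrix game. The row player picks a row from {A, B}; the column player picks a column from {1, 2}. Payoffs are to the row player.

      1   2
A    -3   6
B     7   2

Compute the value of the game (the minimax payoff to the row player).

Row minima: A → -3, B → 2; maximin = 2.
Column maxima: 1 → 7, 2 → 6; minimax = 6.
2 ≠ 6, so there is no saddle point; optimal play is mixed.
Let the row player play A with probability p. Expected payoff against 1: (-3)p + 7(1−p) = −10p + 7; against 2: 6p + 2(1−p) = 4p + 2.
Setting these equal: −10p + 7 = 4p + 2 ⇒ −14p = -5 ⇒ p = 5/14, and the value is (-10)·(5/14) + 7 = 24/7.
For the column player: with q = P(1), equating A's and B's payoffs gives −9q + 6 = 5q + 2 ⇒ q = 2/7.

24/7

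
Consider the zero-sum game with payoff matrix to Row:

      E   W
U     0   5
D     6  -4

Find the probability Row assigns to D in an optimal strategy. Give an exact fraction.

1/3

Row minima: U → 0, D → -4; maximin = 0.
Column maxima: E → 6, W → 5; minimax = 5.
0 ≠ 5, so there is no saddle point; optimal play is mixed.
Let Row play U with probability p. Expected payoff against E: 0p + 6(1−p) = −6p + 6; against W: 5p + (-4)(1−p) = 9p − 4.
Setting these equal: −6p + 6 = 9p − 4 ⇒ −15p = -10 ⇒ p = 2/3, and the value is (-6)·(2/3) + 6 = 2.
For Column: with q = P(E), equating U's and D's payoffs gives −5q + 5 = 10q − 4 ⇒ q = 3/5.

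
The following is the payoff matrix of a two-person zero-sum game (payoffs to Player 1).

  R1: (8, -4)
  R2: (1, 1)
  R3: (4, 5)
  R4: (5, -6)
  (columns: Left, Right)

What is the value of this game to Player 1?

56/13

Row minima: R1 → -4, R2 → 1, R3 → 4, R4 → -6; maximin = 4.
Column maxima: Left → 8, Right → 5; minimax = 5.
4 ≠ 5, so there is no saddle point; optimal play is mixed.
R2 is strictly dominated by R3, so Player 1 never plays it.
R4 is strictly dominated by R1, so Player 1 never plays it.
On the remaining 2×2 (R1, R3 vs Left, Right):
Let Player 1 play R1 with probability p. Expected payoff against Left: 8p + 4(1−p) = 4p + 4; against Right: (-4)p + 5(1−p) = −9p + 5.
Setting these equal: 4p + 4 = −9p + 5 ⇒ 13p = 1 ⇒ p = 1/13, and the value is (4)·(1/13) + 4 = 56/13.
For Player 2: with q = P(Left), equating R1's and R3's payoffs gives 12q − 4 = −q + 5 ⇒ q = 9/13.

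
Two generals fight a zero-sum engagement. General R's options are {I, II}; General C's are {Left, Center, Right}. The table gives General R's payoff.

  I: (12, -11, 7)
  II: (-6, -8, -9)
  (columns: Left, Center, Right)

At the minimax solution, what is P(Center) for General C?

Row minima: I → -11, II → -9; maximin = -9.
Column maxima: Left → 12, Center → -8, Right → 7; minimax = -8.
-9 ≠ -8, so there is no saddle point; optimal play is mixed.
Left is strictly dominated by Center (it gives General R strictly more in every row), so General C never plays it.
On the remaining 2×2 (I, II vs Center, Right):
Let General R play I with probability p. Expected payoff against Center: (-11)p + (-8)(1−p) = −3p − 8; against Right: 7p + (-9)(1−p) = 16p − 9.
Setting these equal: −3p − 8 = 16p − 9 ⇒ −19p = -1 ⇒ p = 1/19, and the value is (-3)·(1/19) − 8 = -155/19.
For General C: with q = P(Center), equating I's and II's payoffs gives −18q + 7 = q − 9 ⇒ q = 16/19.

16/19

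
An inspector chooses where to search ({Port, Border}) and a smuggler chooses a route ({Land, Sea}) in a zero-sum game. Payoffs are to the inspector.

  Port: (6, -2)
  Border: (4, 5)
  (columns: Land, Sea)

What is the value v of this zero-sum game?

38/9

Row minima: Port → -2, Border → 4; maximin = 4.
Column maxima: Land → 6, Sea → 5; minimax = 5.
4 ≠ 5, so there is no saddle point; optimal play is mixed.
Let the inspector play Port with probability p. Expected payoff against Land: 6p + 4(1−p) = 2p + 4; against Sea: (-2)p + 5(1−p) = −7p + 5.
Setting these equal: 2p + 4 = −7p + 5 ⇒ 9p = 1 ⇒ p = 1/9, and the value is (2)·(1/9) + 4 = 38/9.
For the smuggler: with q = P(Land), equating Port's and Border's payoffs gives 8q − 2 = −q + 5 ⇒ q = 7/9.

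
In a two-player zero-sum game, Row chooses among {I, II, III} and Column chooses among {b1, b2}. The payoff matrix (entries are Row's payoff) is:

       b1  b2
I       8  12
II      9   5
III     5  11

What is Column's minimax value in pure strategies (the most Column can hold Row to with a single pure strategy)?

9

Column maxima: b1 → 9, b2 → 12.
The smallest of these is 9.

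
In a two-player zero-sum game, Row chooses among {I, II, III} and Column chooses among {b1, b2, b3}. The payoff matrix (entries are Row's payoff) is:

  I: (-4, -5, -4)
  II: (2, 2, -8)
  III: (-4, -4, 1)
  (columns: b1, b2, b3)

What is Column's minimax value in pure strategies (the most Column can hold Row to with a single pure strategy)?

1

Column maxima: b1 → 2, b2 → 2, b3 → 1.
The smallest of these is 1.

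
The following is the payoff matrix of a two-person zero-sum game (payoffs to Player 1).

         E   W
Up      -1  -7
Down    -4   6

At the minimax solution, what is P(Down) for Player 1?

3/8

Row minima: Up → -7, Down → -4; maximin = -4.
Column maxima: E → -1, W → 6; minimax = -1.
-4 ≠ -1, so there is no saddle point; optimal play is mixed.
Let Player 1 play Up with probability p. Expected payoff against E: (-1)p + (-4)(1−p) = 3p − 4; against W: (-7)p + 6(1−p) = −13p + 6.
Setting these equal: 3p − 4 = −13p + 6 ⇒ 16p = 10 ⇒ p = 5/8, and the value is (3)·(5/8) − 4 = -17/8.
For Player 2: with q = P(E), equating Up's and Down's payoffs gives 6q − 7 = −10q + 6 ⇒ q = 13/16.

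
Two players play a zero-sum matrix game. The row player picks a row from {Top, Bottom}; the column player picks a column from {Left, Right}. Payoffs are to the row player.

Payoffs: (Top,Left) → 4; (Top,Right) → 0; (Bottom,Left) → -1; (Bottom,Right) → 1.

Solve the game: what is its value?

Row minima: Top → 0, Bottom → -1; maximin = 0.
Column maxima: Left → 4, Right → 1; minimax = 1.
0 ≠ 1, so there is no saddle point; optimal play is mixed.
Let the row player play Top with probability p. Expected payoff against Left: 4p + (-1)(1−p) = 5p − 1; against Right: 0p + 1(1−p) = −p + 1.
Setting these equal: 5p − 1 = −p + 1 ⇒ 6p = 2 ⇒ p = 1/3, and the value is (5)·(1/3) − 1 = 2/3.
For the column player: with q = P(Left), equating Top's and Bottom's payoffs gives 4q = −2q + 1 ⇒ q = 1/6.

2/3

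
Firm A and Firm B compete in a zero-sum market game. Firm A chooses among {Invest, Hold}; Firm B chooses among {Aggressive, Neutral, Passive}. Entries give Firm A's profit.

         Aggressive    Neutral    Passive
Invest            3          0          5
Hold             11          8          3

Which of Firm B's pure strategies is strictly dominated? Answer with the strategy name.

Aggressive

Neutral holds Firm A's payoff strictly below Aggressive in every row: 0 < 3, 8 < 11.
So Aggressive is strictly dominated for Firm B.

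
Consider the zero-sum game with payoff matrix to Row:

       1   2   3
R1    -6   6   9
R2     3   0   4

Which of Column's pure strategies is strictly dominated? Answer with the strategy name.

1 holds Row's payoff strictly below 3 in every row: -6 < 9, 3 < 4.
So 3 is strictly dominated for Column.

3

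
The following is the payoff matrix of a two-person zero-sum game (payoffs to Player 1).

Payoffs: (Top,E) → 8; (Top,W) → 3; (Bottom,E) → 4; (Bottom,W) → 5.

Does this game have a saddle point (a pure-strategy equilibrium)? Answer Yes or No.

No

Row minima: Top → 3, Bottom → 4; maximin = 4.
Column maxima: E → 8, W → 5; minimax = 5.
4 ≠ 5, so no pure-strategy equilibrium exists.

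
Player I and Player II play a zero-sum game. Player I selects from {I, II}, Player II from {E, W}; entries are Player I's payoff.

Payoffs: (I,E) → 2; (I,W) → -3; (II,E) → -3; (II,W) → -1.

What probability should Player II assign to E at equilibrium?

2/7

Row minima: I → -3, II → -3; maximin = -3.
Column maxima: E → 2, W → -1; minimax = -1.
-3 ≠ -1, so there is no saddle point; optimal play is mixed.
Let Player I play I with probability p. Expected payoff against E: 2p + (-3)(1−p) = 5p − 3; against W: (-3)p + (-1)(1−p) = −2p − 1.
Setting these equal: 5p − 3 = −2p − 1 ⇒ 7p = 2 ⇒ p = 2/7, and the value is (5)·(2/7) − 3 = -11/7.
For Player II: with q = P(E), equating I's and II's payoffs gives 5q − 3 = −2q − 1 ⇒ q = 2/7.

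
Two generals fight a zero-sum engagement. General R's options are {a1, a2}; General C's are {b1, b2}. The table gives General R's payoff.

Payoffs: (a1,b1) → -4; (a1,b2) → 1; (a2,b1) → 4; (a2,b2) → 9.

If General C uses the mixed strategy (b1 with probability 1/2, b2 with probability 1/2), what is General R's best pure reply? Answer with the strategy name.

Expected payoff of a1: (1/2)·(-4) + (1/2)·1 = -3/2.
Expected payoff of a2: (1/2)·4 + (1/2)·9 = 13/2.
The largest is 13/2, so General R's best response is a2.

a2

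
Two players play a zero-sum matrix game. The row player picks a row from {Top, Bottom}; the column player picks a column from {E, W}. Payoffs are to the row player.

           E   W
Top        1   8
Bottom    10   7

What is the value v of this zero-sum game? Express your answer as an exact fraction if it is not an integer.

Row minima: Top → 1, Bottom → 7; maximin = 7.
Column maxima: E → 10, W → 8; minimax = 8.
7 ≠ 8, so there is no saddle point; optimal play is mixed.
Let the row player play Top with probability p. Expected payoff against E: 1p + 10(1−p) = −9p + 10; against W: 8p + 7(1−p) = p + 7.
Setting these equal: −9p + 10 = p + 7 ⇒ −10p = -3 ⇒ p = 3/10, and the value is (-9)·(3/10) + 10 = 73/10.
For the column player: with q = P(E), equating Top's and Bottom's payoffs gives −7q + 8 = 3q + 7 ⇒ q = 1/10.

73/10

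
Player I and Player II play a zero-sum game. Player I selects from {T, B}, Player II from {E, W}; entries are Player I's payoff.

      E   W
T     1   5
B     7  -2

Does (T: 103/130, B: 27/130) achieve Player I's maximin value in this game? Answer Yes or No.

Against E this mix gives (103/130)·1 + (27/130)·7 = 146/65.
Against W this mix gives (103/130)·5 + (27/130)·(-2) = 461/130.
Player II will play E, holding Player I to 146/65. Shifting weight toward the row that does better against E would raise this floor (the equalizing mix achieves 37/13 against both E and W), so the proposed strategy is not optimal.

No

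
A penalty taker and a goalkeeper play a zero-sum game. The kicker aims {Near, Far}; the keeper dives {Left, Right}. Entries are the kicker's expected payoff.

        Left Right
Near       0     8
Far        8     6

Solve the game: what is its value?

Row minima: Near → 0, Far → 6; maximin = 6.
Column maxima: Left → 8, Right → 8; minimax = 8.
6 ≠ 8, so there is no saddle point; optimal play is mixed.
Let the kicker play Near with probability p. Expected payoff against Left: 0p + 8(1−p) = −8p + 8; against Right: 8p + 6(1−p) = 2p + 6.
Setting these equal: −8p + 8 = 2p + 6 ⇒ −10p = -2 ⇒ p = 1/5, and the value is (-8)·(1/5) + 8 = 32/5.
For the keeper: with q = P(Left), equating Near's and Far's payoffs gives −8q + 8 = 2q + 6 ⇒ q = 1/5.

32/5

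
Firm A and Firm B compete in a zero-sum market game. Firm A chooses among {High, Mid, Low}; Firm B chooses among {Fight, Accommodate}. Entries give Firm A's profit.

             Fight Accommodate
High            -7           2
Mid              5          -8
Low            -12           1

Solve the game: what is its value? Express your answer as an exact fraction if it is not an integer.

-23/11

Row minima: High → -7, Mid → -8, Low → -12; maximin = -7.
Column maxima: Fight → 5, Accommodate → 2; minimax = 2.
-7 ≠ 2, so there is no saddle point; optimal play is mixed.
Low is strictly dominated by High, so Firm A never plays it.
On the remaining 2×2 (High, Mid vs Fight, Accommodate):
Let Firm A play High with probability p. Expected payoff against Fight: (-7)p + 5(1−p) = −12p + 5; against Accommodate: 2p + (-8)(1−p) = 10p − 8.
Setting these equal: −12p + 5 = 10p − 8 ⇒ −22p = -13 ⇒ p = 13/22, and the value is (-12)·(13/22) + 5 = -23/11.
For Firm B: with q = P(Fight), equating High's and Mid's payoffs gives −9q + 2 = 13q − 8 ⇒ q = 5/11.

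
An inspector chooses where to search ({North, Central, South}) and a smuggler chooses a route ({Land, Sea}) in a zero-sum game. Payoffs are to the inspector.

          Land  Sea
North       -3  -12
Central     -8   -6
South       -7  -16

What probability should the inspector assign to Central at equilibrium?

Row minima: North → -12, Central → -8, South → -16; maximin = -8.
Column maxima: Land → -3, Sea → -6; minimax = -6.
-8 ≠ -6, so there is no saddle point; optimal play is mixed.
South is strictly dominated by North, so the inspector never plays it.
On the remaining 2×2 (North, Central vs Land, Sea):
Let the inspector play North with probability p. Expected payoff against Land: (-3)p + (-8)(1−p) = 5p − 8; against Sea: (-12)p + (-6)(1−p) = −6p − 6.
Setting these equal: 5p − 8 = −6p − 6 ⇒ 11p = 2 ⇒ p = 2/11, and the value is (5)·(2/11) − 8 = -78/11.
For the smuggler: with q = P(Land), equating North's and Central's payoffs gives 9q − 12 = −2q − 6 ⇒ q = 6/11.

9/11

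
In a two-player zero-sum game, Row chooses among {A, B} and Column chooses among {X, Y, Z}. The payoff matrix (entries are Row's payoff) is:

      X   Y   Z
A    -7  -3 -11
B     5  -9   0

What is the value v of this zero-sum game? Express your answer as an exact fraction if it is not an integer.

Row minima: A → -11, B → -9; maximin = -9.
Column maxima: X → 5, Y → -3, Z → 0; minimax = -3.
-9 ≠ -3, so there is no saddle point; optimal play is mixed.
X is strictly dominated by Z (it gives Row strictly more in every row), so Column never plays it.
On the remaining 2×2 (A, B vs Y, Z):
Let Row play A with probability p. Expected payoff against Y: (-3)p + (-9)(1−p) = 6p − 9; against Z: (-11)p + 0(1−p) = −11p.
Setting these equal: 6p − 9 = −11p ⇒ 17p = 9 ⇒ p = 9/17, and the value is (6)·(9/17) − 9 = -99/17.
For Column: with q = P(Y), equating A's and B's payoffs gives 8q − 11 = −9q ⇒ q = 11/17.

-99/17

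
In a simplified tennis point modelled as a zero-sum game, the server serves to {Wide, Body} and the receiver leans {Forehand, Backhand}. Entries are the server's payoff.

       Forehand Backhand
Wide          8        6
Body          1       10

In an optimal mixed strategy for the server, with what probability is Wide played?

Row minima: Wide → 6, Body → 1; maximin = 6.
Column maxima: Forehand → 8, Backhand → 10; minimax = 8.
6 ≠ 8, so there is no saddle point; optimal play is mixed.
Let the server play Wide with probability p. Expected payoff against Forehand: 8p + 1(1−p) = 7p + 1; against Backhand: 6p + 10(1−p) = −4p + 10.
Setting these equal: 7p + 1 = −4p + 10 ⇒ 11p = 9 ⇒ p = 9/11, and the value is (7)·(9/11) + 1 = 74/11.
For the receiver: with q = P(Forehand), equating Wide's and Body's payoffs gives 2q + 6 = −9q + 10 ⇒ q = 4/11.

9/11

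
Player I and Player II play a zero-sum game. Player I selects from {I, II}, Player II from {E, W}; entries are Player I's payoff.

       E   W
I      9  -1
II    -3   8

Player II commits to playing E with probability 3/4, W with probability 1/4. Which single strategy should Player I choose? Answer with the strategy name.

Expected payoff of I: (3/4)·9 + (1/4)·(-1) = 13/2.
Expected payoff of II: (3/4)·(-3) + (1/4)·8 = -1/4.
The largest is 13/2, so Player I's best response is I.

I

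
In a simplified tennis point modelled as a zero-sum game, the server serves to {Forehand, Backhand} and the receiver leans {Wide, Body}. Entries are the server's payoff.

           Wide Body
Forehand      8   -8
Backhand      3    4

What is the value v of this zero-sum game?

Row minima: Forehand → -8, Backhand → 3; maximin = 3.
Column maxima: Wide → 8, Body → 4; minimax = 4.
3 ≠ 4, so there is no saddle point; optimal play is mixed.
Let the server play Forehand with probability p. Expected payoff against Wide: 8p + 3(1−p) = 5p + 3; against Body: (-8)p + 4(1−p) = −12p + 4.
Setting these equal: 5p + 3 = −12p + 4 ⇒ 17p = 1 ⇒ p = 1/17, and the value is (5)·(1/17) + 3 = 56/17.
For the receiver: with q = P(Wide), equating Forehand's and Backhand's payoffs gives 16q − 8 = −q + 4 ⇒ q = 12/17.

56/17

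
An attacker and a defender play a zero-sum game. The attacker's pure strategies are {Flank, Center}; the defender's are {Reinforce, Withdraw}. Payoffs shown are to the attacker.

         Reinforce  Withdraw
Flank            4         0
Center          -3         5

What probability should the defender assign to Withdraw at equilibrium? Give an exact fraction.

Row minima: Flank → 0, Center → -3; maximin = 0.
Column maxima: Reinforce → 4, Withdraw → 5; minimax = 4.
0 ≠ 4, so there is no saddle point; optimal play is mixed.
Let the attacker play Flank with probability p. Expected payoff against Reinforce: 4p + (-3)(1−p) = 7p − 3; against Withdraw: 0p + 5(1−p) = −5p + 5.
Setting these equal: 7p − 3 = −5p + 5 ⇒ 12p = 8 ⇒ p = 2/3, and the value is (7)·(2/3) − 3 = 5/3.
For the defender: with q = P(Reinforce), equating Flank's and Center's payoffs gives 4q = −8q + 5 ⇒ q = 5/12.

7/12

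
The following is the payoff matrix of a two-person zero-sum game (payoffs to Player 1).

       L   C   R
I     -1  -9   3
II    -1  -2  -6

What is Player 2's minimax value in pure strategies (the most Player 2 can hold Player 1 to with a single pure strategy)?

Column maxima: L → -1, C → -2, R → 3.
The smallest of these is -2.

-2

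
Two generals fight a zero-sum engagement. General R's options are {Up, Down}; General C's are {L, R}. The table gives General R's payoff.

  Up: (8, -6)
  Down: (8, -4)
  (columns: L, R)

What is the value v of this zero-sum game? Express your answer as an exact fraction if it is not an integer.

Row minima: Up → -6, Down → -4; maximin = -4.
Column maxima: L → 8, R → -4; minimax = -4.
Since maximin = minimax = -4, there is a saddle point and the value is -4.

-4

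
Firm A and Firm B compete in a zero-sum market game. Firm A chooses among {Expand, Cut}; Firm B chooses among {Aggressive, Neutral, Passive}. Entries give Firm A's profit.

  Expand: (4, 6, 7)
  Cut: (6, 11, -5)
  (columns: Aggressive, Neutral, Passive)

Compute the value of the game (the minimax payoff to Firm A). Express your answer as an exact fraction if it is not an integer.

31/7

Row minima: Expand → 4, Cut → -5; maximin = 4.
Column maxima: Aggressive → 6, Neutral → 11, Passive → 7; minimax = 6.
4 ≠ 6, so there is no saddle point; optimal play is mixed.
Neutral is strictly dominated by Aggressive (it gives Firm A strictly more in every row), so Firm B never plays it.
On the remaining 2×2 (Expand, Cut vs Aggressive, Passive):
Let Firm A play Expand with probability p. Expected payoff against Aggressive: 4p + 6(1−p) = −2p + 6; against Passive: 7p + (-5)(1−p) = 12p − 5.
Setting these equal: −2p + 6 = 12p − 5 ⇒ −14p = -11 ⇒ p = 11/14, and the value is (-2)·(11/14) + 6 = 31/7.
For Firm B: with q = P(Aggressive), equating Expand's and Cut's payoffs gives −3q + 7 = 11q − 5 ⇒ q = 6/7.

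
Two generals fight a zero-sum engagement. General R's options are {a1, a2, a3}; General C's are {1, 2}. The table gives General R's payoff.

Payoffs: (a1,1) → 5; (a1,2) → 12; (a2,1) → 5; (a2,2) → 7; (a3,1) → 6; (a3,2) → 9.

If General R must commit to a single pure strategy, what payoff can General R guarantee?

Row minima: a1 → 5, a2 → 5, a3 → 6.
The best of these is 6.

6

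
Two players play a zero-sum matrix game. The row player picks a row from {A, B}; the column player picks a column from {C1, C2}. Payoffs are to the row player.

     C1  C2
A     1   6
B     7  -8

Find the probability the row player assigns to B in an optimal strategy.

Row minima: A → 1, B → -8; maximin = 1.
Column maxima: C1 → 7, C2 → 6; minimax = 6.
1 ≠ 6, so there is no saddle point; optimal play is mixed.
Let the row player play A with probability p. Expected payoff against C1: 1p + 7(1−p) = −6p + 7; against C2: 6p + (-8)(1−p) = 14p − 8.
Setting these equal: −6p + 7 = 14p − 8 ⇒ −20p = -15 ⇒ p = 3/4, and the value is (-6)·(3/4) + 7 = 5/2.
For the column player: with q = P(C1), equating A's and B's payoffs gives −5q + 6 = 15q − 8 ⇒ q = 7/10.

1/4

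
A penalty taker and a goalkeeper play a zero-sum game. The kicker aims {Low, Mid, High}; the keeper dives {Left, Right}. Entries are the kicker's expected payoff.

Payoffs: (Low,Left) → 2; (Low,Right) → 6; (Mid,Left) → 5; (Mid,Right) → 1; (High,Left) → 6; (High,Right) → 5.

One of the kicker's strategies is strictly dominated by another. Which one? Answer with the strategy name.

High gives a strictly higher payoff than Mid against every column: 6 > 5, 5 > 1.
So Mid is strictly dominated and the kicker never plays it.

Mid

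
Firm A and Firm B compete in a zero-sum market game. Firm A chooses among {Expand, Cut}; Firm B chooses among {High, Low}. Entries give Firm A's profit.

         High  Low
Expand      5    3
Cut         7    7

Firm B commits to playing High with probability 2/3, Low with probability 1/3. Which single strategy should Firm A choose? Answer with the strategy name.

Cut

Expected payoff of Expand: (2/3)·5 + (1/3)·3 = 13/3.
Expected payoff of Cut: (2/3)·7 + (1/3)·7 = 7.
The largest is 7, so Firm A's best response is Cut.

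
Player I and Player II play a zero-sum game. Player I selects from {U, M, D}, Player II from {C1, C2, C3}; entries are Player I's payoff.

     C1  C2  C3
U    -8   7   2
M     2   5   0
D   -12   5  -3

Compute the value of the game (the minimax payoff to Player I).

Row minima: U → -8, M → 0, D → -12; maximin = 0.
Column maxima: C1 → 2, C2 → 7, C3 → 2; minimax = 2.
0 ≠ 2, so there is no saddle point; optimal play is mixed.
D is strictly dominated by U, so Player I never plays it.
C2 is strictly dominated by C1 (it gives Player I strictly more in every row), so Player II never plays it.
On the remaining 2×2 (U, M vs C1, C3):
Let Player I play U with probability p. Expected payoff against C1: (-8)p + 2(1−p) = −10p + 2; against C3: 2p + 0(1−p) = 2p.
Setting these equal: −10p + 2 = 2p ⇒ −12p = -2 ⇒ p = 1/6, and the value is (-10)·(1/6) + 2 = 1/3.
For Player II: with q = P(C1), equating U's and M's payoffs gives −10q + 2 = 2q ⇒ q = 1/6.

1/3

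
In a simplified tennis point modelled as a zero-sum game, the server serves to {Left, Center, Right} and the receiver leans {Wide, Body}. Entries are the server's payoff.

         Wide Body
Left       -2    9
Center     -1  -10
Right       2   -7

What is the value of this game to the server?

1/5

Row minima: Left → -2, Center → -10, Right → -7; maximin = -2.
Column maxima: Wide → 2, Body → 9; minimax = 2.
-2 ≠ 2, so there is no saddle point; optimal play is mixed.
Center is strictly dominated by Right, so the server never plays it.
On the remaining 2×2 (Left, Right vs Wide, Body):
Let the server play Left with probability p. Expected payoff against Wide: (-2)p + 2(1−p) = −4p + 2; against Body: 9p + (-7)(1−p) = 16p − 7.
Setting these equal: −4p + 2 = 16p − 7 ⇒ −20p = -9 ⇒ p = 9/20, and the value is (-4)·(9/20) + 2 = 1/5.
For the receiver: with q = P(Wide), equating Left's and Right's payoffs gives −11q + 9 = 9q − 7 ⇒ q = 4/5.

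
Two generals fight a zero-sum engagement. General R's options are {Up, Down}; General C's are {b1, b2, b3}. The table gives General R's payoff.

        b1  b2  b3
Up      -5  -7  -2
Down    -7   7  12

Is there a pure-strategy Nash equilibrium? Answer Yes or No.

No

Row minima: Up → -7, Down → -7; maximin = -7.
Column maxima: b1 → -5, b2 → 7, b3 → 12; minimax = -5.
-7 ≠ -5, so no pure-strategy equilibrium exists.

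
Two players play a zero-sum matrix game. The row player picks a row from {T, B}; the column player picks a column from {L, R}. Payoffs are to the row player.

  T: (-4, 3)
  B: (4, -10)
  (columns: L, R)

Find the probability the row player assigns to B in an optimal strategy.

1/3

Row minima: T → -4, B → -10; maximin = -4.
Column maxima: L → 4, R → 3; minimax = 3.
-4 ≠ 3, so there is no saddle point; optimal play is mixed.
Let the row player play T with probability p. Expected payoff against L: (-4)p + 4(1−p) = −8p + 4; against R: 3p + (-10)(1−p) = 13p − 10.
Setting these equal: −8p + 4 = 13p − 10 ⇒ −21p = -14 ⇒ p = 2/3, and the value is (-8)·(2/3) + 4 = -4/3.
For the column player: with q = P(L), equating T's and B's payoffs gives −7q + 3 = 14q − 10 ⇒ q = 13/21.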